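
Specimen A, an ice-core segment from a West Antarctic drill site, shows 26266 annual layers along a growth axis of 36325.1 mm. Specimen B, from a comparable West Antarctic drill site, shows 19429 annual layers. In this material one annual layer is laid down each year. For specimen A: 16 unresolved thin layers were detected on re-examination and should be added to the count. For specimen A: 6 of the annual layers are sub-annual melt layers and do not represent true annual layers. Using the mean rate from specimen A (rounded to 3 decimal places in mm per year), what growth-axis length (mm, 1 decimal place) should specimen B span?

Specimen A: correcting the raw count gives 26266 − 6 + 16 = 26276 true annual layers.
A: Extension rate ≈ 36325.1 / 26276 = 1.382 mm/year.
Length of B = 1.382 × 19429 = 26850.9 mm.

26850.9 mm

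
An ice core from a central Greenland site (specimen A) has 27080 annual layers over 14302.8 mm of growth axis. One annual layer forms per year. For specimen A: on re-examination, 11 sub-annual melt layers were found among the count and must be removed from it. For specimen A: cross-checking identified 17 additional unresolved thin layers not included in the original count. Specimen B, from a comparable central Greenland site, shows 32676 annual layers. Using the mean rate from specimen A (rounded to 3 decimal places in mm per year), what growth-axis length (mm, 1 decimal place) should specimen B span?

17252.9 mm

Specimen A: adjusted count: 27080 − 11 + 17 = 27086 annual layers.
A: 14302.8 mm over 27086 years gives 14302.8 / 27086 ≈ 0.528 mm/year.
B's length ≈ 0.528 × 32676 = 17252.9 mm.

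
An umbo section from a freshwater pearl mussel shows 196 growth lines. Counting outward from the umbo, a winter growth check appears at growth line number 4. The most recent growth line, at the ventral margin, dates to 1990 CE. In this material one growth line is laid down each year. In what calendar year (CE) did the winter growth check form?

1798 CE

The winter growth check sits at growth line 4 from the umbo, so 196 − 4 = 192 growth lines formed after it.
The growth line at the ventral margin is 1990 CE, so the winter growth check dates to 1990 − 192 = 1798 CE.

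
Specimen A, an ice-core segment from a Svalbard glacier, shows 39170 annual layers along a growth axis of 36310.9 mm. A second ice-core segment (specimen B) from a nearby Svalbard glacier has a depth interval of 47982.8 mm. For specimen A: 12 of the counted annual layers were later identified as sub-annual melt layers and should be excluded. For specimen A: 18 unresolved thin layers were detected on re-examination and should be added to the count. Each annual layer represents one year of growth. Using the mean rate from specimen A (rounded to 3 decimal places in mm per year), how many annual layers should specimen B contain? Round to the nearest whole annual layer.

Specimen A: after corrections the count is 39170 − 12 + 18 = 39176 annual layers.
A: Extension rate ≈ 36310.9 / 39176 = 0.927 mm per year.
B spans 47982.8 / 0.927 = 51761.38 years ≈ 51761 annual layers.

51761 annual layers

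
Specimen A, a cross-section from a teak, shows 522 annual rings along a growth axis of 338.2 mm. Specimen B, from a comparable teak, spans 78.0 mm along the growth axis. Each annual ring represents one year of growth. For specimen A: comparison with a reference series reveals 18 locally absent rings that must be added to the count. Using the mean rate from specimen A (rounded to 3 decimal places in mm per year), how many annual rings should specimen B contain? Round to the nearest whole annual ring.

Specimen A: after corrections the count is 522 + 18 = 540 annual rings.
A: Mean rate = 338.2 mm / 540 years ≈ 0.626 mm per year.
B spans 78.0 / 0.626 = 124.60 years ≈ 125 annual rings.

125 annual rings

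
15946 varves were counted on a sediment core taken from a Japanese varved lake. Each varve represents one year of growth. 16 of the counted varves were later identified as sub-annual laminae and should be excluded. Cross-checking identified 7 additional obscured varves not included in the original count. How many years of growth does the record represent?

After corrections the count is 15946 − 16 + 7 = 15937 varves.
With a one-to-one varve periodicity this is 15937 years.

15937 years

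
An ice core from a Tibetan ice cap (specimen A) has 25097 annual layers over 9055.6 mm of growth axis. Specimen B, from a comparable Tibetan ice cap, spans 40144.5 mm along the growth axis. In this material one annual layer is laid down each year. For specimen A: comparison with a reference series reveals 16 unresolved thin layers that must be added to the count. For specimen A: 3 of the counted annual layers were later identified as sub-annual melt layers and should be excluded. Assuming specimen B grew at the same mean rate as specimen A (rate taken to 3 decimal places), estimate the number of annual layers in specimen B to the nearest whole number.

111204 annual layers

Specimen A: correcting the raw count gives 25097 − 3 + 16 = 25110 true annual layers.
A: Mean rate = 9055.6 mm / 25110 years ≈ 0.361 mm/yr.
B spans 40144.5 / 0.361 = 111203.60 years ≈ 111204 annual layers.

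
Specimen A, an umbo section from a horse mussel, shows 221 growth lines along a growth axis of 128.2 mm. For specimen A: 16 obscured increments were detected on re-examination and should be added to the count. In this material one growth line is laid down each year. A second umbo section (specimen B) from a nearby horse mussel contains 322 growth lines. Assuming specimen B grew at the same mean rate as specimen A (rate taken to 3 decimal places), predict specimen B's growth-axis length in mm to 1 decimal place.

Specimen A: correcting the raw count gives 221 + 16 = 237 true growth lines.
A: 128.2 mm over 237 years gives 128.2 / 237 ≈ 0.541 mm per year.
For B, 0.541 mm/year × 322 years = 174.2 mm.

174.2 mm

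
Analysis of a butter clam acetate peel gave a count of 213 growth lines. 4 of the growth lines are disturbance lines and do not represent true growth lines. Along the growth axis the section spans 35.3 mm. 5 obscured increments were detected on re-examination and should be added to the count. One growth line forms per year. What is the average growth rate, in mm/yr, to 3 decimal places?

0.165 mm/yr

True growth line count = 213 − 4 + 5 = 214.
Mean rate = 35.3 mm / 214 years ≈ 0.165 mm/yr.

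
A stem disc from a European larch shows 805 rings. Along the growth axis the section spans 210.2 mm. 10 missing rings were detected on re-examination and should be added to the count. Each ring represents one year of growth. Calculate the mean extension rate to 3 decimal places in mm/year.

0.258 mm/year

True ring count = 805 + 10 = 815.
210.2 mm over 815 years gives 210.2 / 815 ≈ 0.258 mm/year.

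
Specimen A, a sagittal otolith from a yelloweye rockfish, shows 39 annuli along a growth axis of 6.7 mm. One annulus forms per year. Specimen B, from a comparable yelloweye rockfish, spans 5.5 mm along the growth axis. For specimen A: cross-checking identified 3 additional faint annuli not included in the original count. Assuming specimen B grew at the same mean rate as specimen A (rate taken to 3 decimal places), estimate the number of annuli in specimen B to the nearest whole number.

34 annuli

Specimen A: after corrections the count is 39 + 3 = 42 annuli.
A: 6.7 mm over 42 years gives 6.7 / 42 ≈ 0.160 mm/year.
Specimen B: 5.5 mm / 0.160 mm per year = 34.38 years ≈ 34 annuli.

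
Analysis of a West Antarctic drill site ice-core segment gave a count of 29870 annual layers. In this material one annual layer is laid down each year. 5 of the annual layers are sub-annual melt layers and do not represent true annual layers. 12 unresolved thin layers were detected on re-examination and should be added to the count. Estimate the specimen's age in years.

After corrections the count is 29870 − 5 + 12 = 29877 annual layers.
At one annual layer per year, that is 29877 years.

29877 years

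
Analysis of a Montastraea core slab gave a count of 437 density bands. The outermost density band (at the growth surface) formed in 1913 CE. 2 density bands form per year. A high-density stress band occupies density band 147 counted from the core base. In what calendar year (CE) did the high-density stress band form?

Between density band 147 and the growth surface there are 437 − 147 = 290 density bands.
290 density bands at 2 per year is 290 / 2 = 145 years.
1913 − 145 = 1768 CE.

1768 CE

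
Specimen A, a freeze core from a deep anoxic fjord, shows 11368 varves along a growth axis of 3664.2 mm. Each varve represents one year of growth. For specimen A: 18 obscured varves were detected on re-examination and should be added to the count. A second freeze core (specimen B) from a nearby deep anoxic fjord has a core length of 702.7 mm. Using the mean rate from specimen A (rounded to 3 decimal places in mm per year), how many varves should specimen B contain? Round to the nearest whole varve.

Specimen A: after corrections the count is 11368 + 18 = 11386 varves.
A: Mean rate = 3664.2 mm / 11386 years ≈ 0.322 mm/yr.
B spans 702.7 / 0.322 = 2182.30 years ≈ 2182 varves.

2182 varves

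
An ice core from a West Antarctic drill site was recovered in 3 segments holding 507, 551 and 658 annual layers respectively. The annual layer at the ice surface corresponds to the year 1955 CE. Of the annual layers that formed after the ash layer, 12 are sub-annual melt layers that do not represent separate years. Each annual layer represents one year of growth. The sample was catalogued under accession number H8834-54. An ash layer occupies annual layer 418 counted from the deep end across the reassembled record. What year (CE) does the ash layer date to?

669 CE

Total annual layers = 507 + 551 + 658 = 1716.
Between annual layer 418 and the ice surface there are 1716 − 418 = 1298 annual layers.
1298 − 12 false = 1286 true annual layers after the ash layer.
Counting back 1286 years from 1955 CE places the ash layer in 1955 − 1286 = 669 CE.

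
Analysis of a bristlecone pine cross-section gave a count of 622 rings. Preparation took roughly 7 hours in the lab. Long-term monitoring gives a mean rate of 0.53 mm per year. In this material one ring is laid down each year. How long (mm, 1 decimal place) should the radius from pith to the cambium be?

622 years of growth are recorded.
Predicted length = 0.53 mm/year × 622 years = 329.7 mm.

329.7 mm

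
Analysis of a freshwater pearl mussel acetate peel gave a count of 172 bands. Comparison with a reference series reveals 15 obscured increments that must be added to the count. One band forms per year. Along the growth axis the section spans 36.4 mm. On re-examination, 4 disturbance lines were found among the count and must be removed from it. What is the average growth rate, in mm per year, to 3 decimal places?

0.199 mm per year

Correcting the raw count gives 172 − 4 + 15 = 183 true bands.
36.4 mm over 183 years gives 36.4 / 183 ≈ 0.199 mm per year.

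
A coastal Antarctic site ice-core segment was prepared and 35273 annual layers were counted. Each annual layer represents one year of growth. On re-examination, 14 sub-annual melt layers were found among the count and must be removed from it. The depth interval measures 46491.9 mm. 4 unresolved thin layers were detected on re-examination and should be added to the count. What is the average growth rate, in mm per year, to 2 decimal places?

1.32 mm per year

True annual layer count = 35273 − 14 + 4 = 35263.
46491.9 mm over 35263 years gives 46491.9 / 35263 ≈ 1.32 mm per year.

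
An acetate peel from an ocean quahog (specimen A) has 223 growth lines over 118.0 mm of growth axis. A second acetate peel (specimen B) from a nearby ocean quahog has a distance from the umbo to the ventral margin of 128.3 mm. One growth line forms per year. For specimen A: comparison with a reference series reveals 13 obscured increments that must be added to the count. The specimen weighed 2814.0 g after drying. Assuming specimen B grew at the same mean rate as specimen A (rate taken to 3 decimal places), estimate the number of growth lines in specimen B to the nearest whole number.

Specimen A: adjusted count: 223 + 13 = 236 growth lines.
A: Mean rate = 118.0 mm / 236 years ≈ 0.500 mm per year.
B spans 128.3 / 0.500 = 256.60 years ≈ 257 growth lines.

257 growth lines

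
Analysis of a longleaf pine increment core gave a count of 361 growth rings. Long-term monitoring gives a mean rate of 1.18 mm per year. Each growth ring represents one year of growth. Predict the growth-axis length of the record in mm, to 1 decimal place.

426.0 mm

The record spans 361 years at 1.18 mm per year.
361 years at 1.18 mm/year gives 1.18 × 361 = 426.0 mm.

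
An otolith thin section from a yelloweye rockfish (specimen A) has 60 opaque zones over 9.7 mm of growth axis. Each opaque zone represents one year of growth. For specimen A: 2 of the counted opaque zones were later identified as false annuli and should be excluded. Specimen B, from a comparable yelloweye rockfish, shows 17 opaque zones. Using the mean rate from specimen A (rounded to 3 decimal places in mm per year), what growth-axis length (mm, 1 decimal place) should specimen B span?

2.8 mm

Specimen A: true opaque zone count = 60 − 2 = 58.
A: 9.7 mm over 58 years gives 9.7 / 58 ≈ 0.167 mm/year.
B's length ≈ 0.167 × 17 = 2.8 mm.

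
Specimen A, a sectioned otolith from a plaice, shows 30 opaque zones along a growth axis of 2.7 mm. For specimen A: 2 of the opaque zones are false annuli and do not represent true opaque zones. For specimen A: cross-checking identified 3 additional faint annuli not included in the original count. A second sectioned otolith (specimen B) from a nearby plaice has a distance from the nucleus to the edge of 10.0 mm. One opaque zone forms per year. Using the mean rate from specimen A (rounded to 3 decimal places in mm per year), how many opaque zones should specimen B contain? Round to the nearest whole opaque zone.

Specimen A: adjusted count: 30 − 2 + 3 = 31 opaque zones.
A: 2.7 mm over 31 years gives 2.7 / 31 ≈ 0.087 mm per year.
Specimen B: 10.0 mm / 0.087 mm per year = 114.94 years ≈ 115 opaque zones.

115 opaque zones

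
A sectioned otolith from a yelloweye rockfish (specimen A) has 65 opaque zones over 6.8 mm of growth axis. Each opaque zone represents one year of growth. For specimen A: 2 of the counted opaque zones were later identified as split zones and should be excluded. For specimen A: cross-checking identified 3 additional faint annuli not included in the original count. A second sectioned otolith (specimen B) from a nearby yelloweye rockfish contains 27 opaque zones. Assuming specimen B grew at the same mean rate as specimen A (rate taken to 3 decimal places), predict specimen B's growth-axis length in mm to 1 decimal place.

Specimen A: after corrections the count is 65 − 2 + 3 = 66 opaque zones.
A: Mean rate = 6.8 mm / 66 years ≈ 0.103 mm/year.
Length of B = 0.103 × 27 = 2.8 mm.

2.8 mm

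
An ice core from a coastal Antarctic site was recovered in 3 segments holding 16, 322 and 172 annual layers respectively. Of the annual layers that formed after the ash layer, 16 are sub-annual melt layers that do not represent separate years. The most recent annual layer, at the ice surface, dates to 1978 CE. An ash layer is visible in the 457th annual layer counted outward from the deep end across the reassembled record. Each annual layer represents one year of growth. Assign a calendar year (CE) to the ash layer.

1941 CE

Total annual layers = 16 + 322 + 172 = 510.
The ash layer sits at annual layer 457 from the deep end, so 510 − 457 = 53 annual layers formed after it.
Excluding 16 false annual layers: 53 − 16 = 37.
Counting back 37 years from 1978 CE places the ash layer in 1978 − 37 = 1941 CE.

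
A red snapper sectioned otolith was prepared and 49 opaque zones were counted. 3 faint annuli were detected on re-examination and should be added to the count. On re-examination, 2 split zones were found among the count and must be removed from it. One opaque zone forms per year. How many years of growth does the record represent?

Correcting the raw count gives 49 − 2 + 3 = 50 true opaque zones.
With a one-to-one opaque zone periodicity this is 50 years.

50 years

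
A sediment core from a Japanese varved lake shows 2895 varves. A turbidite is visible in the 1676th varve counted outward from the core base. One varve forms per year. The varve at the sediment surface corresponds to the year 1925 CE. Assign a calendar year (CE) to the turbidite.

706 CE

The turbidite sits at varve 1676 from the core base, so 2895 − 1676 = 1219 varves formed after it.
The varve at the sediment surface is 1925 CE, so the turbidite dates to 1925 − 1219 = 706 CE.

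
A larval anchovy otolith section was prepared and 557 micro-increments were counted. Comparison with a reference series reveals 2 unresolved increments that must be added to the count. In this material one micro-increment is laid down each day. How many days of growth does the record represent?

Correcting the raw count gives 557 + 2 = 559 true micro-increments.
With a one-to-one micro-increment periodicity this is 559 days.

559 days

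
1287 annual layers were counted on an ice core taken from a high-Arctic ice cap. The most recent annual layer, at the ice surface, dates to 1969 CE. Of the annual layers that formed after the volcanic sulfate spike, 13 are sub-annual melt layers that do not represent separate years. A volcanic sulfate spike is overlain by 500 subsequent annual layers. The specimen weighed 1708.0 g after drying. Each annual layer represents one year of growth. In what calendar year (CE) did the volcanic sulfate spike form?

500 annual layers post-date the volcanic sulfate spike.
500 − 13 false = 487 true annual layers after the volcanic sulfate spike.
Counting back 487 years from 1969 CE places the volcanic sulfate spike in 1969 − 487 = 1482 CE.

1482 CE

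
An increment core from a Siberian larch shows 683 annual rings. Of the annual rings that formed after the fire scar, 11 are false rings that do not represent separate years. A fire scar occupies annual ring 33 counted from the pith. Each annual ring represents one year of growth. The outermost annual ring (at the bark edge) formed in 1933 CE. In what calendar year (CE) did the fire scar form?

Between annual ring 33 and the bark edge there are 683 − 33 = 650 annual rings.
Removing the 11 false annual rings leaves 650 − 11 = 639 true annual rings beyond the fire scar.
The annual ring at the bark edge is 1933 CE, so the fire scar dates to 1933 − 639 = 1294 CE.

1294 CE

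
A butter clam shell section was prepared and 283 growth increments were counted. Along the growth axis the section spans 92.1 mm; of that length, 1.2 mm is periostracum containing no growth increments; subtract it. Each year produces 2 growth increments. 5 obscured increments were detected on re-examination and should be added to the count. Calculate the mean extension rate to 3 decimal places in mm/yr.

True growth increment count = 283 + 5 = 288.
Dividing by 2 growth increments per year: 288 / 2 = 144 years.
Removing the 1.2 mm offcut leaves 92.1 − 1.2 = 90.9 mm.
90.9 mm over 144 years gives 90.9 / 144 ≈ 0.631 mm/yr.

0.631 mm/yr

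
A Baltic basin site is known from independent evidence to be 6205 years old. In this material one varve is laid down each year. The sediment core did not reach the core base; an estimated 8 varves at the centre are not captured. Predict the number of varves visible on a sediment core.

6197 varves

At one varve per year, 6205 years correspond to 6205 varves.
Subtracting the 8 varves not captured gives 6205 − 8 = 6197 varves in the record.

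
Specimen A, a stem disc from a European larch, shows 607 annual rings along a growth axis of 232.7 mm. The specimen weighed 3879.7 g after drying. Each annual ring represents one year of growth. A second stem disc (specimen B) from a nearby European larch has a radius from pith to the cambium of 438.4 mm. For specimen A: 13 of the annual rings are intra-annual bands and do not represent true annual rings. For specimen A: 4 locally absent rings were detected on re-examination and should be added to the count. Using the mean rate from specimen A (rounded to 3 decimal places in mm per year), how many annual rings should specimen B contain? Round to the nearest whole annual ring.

1127 annual rings

Specimen A: after corrections the count is 607 − 13 + 4 = 598 annual rings.
A: Extension rate ≈ 232.7 / 598 = 0.389 mm/year.
B spans 438.4 / 0.389 = 1126.99 years ≈ 1127 annual rings.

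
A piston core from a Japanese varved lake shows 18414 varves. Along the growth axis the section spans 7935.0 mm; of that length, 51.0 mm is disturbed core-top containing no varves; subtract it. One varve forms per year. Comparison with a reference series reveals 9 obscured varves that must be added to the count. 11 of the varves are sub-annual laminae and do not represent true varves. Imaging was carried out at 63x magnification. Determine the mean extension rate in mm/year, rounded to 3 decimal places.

True varve count = 18414 − 11 + 9 = 18412.
The growth record spans 7935.0 − 51.0 = 7884.0 mm.
Extension rate ≈ 7884.0 / 18412 = 0.428 mm/year.

0.428 mm/year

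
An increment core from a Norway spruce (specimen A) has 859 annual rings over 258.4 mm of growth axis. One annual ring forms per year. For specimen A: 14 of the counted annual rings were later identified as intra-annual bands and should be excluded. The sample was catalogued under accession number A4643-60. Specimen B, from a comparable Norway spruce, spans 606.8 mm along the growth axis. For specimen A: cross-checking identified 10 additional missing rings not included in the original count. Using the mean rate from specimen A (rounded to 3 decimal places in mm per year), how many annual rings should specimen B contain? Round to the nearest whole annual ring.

2009 annual rings

Specimen A: correcting the raw count gives 859 − 14 + 10 = 855 true annual rings.
A: Extension rate ≈ 258.4 / 855 = 0.302 mm/year.
B spans 606.8 / 0.302 = 2009.27 years ≈ 2009 annual rings.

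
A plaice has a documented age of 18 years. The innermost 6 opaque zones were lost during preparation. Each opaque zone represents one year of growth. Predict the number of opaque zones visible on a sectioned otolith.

One opaque zone per year gives 18 opaque zones over 18 years.
Less the 6 uncaptured opaque zones: 18 − 6 = 12.

12 opaque zones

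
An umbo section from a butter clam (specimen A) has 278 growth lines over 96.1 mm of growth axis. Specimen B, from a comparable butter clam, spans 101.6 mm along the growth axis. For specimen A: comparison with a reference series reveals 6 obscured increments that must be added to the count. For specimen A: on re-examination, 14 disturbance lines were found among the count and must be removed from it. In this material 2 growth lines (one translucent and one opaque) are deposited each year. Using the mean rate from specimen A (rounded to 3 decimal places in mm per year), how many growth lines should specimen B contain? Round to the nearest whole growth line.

Specimen A: adjusted count: 278 − 14 + 6 = 270 growth lines.
Specimen A: dividing by 2 growth lines per year: 270 / 2 = 135 years.
A: Mean rate = 96.1 mm / 135 years ≈ 0.712 mm per year.
B spans 101.6 / 0.712 = 142.70 years; at 2 growth lines per year that is 142.70 × 2 ≈ 285 growth lines.

285 growth lines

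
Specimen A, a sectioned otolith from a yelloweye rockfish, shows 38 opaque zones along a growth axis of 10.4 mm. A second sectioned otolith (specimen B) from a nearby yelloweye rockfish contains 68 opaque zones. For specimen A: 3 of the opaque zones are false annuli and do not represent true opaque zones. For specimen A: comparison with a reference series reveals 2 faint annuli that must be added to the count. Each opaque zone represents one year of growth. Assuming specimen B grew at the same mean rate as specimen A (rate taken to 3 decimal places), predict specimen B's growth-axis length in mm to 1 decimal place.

19.1 mm

Specimen A: true opaque zone count = 38 − 3 + 2 = 37.
A: 10.4 mm over 37 years gives 10.4 / 37 ≈ 0.281 mm per year.
B's length ≈ 0.281 × 68 = 19.1 mm.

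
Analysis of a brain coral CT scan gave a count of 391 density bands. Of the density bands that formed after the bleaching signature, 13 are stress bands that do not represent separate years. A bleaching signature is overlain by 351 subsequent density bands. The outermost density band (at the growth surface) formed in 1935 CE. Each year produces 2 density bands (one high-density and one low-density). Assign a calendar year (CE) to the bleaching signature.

351 density bands formed after the bleaching signature.
Excluding 13 false density bands: 351 − 13 = 338.
With 2 density bands per year, 338 / 2 = 169 years.
The density band at the growth surface is 1935 CE, so the bleaching signature dates to 1935 − 169 = 1766 CE.

1766 CE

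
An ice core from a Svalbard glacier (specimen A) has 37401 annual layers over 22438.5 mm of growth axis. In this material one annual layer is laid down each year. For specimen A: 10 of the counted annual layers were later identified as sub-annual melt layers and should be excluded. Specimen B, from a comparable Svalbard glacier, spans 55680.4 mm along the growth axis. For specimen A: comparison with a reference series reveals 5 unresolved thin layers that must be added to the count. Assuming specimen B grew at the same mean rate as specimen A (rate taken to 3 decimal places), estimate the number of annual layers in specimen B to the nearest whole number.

Specimen A: after corrections the count is 37401 − 10 + 5 = 37396 annual layers.
A: 22438.5 mm over 37396 years gives 22438.5 / 37396 ≈ 0.600 mm/year.
Specimen B: 55680.4 mm / 0.600 mm per year = 92800.67 years ≈ 92801 annual layers.

92801 annual layers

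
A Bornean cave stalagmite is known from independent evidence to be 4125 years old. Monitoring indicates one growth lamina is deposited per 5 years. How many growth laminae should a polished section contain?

One growth lamina every 5 years means 4125 / 5 = 825 growth laminae.
So 825 growth laminae should be present.

825 growth laminae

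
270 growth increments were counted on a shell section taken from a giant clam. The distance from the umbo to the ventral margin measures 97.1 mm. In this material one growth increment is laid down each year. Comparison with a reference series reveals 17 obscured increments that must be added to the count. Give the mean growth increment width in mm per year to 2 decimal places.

0.34 mm per year

Adjusted count: 270 + 17 = 287 growth increments.
97.1 mm over 287 years gives 97.1 / 287 ≈ 0.34 mm per year.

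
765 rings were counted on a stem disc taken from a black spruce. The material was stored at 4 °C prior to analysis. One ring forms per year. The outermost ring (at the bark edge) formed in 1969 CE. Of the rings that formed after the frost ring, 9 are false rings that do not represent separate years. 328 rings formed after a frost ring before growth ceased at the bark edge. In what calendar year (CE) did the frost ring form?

328 rings post-date the frost ring.
Removing the 9 false rings leaves 328 − 9 = 319 true rings beyond the frost ring.
Counting back 319 years from 1969 CE places the frost ring in 1969 − 319 = 1650 CE.

1650 CE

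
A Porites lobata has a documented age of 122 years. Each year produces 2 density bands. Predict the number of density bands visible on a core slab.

244 density bands

Expected density bands: 122 × 2 = 244.
So 244 density bands should be present.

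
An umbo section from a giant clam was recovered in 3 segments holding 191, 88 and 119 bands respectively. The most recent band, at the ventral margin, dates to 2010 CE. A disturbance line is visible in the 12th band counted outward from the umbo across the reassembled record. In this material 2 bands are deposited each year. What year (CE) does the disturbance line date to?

1817 CE

Total bands = 191 + 88 + 119 = 398.
398 − 12 = 386 bands lie beyond the disturbance line toward the ventral margin.
With 2 bands per year, 386 / 2 = 193 years.
The band at the ventral margin is 2010 CE, so the disturbance line dates to 2010 − 193 = 1817 CE.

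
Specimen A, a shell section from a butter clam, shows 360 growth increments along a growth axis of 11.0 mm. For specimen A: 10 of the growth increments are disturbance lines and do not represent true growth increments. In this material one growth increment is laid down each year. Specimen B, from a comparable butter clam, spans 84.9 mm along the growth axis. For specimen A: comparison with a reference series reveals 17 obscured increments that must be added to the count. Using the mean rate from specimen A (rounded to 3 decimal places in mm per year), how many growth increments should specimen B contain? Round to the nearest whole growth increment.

2830 growth increments

Specimen A: true growth increment count = 360 − 10 + 17 = 367.
A: Mean rate = 11.0 mm / 367 years ≈ 0.030 mm/year.
B spans 84.9 / 0.030 = 2830.00 years ≈ 2830 growth increments.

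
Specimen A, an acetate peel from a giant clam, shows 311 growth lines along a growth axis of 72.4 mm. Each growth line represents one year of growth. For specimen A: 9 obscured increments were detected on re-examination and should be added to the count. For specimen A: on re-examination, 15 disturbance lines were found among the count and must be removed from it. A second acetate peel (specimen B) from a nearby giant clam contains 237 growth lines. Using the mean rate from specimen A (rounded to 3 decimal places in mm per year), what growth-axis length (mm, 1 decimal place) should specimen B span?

Specimen A: adjusted count: 311 − 15 + 9 = 305 growth lines.
A: Extension rate ≈ 72.4 / 305 = 0.237 mm per year.
B's length ≈ 0.237 × 237 = 56.2 mm.

56.2 mm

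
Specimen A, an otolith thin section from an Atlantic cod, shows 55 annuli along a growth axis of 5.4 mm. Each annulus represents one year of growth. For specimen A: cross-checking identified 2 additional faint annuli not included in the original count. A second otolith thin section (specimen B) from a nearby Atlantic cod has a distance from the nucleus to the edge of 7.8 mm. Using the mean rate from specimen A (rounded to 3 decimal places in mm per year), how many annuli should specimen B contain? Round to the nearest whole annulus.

Specimen A: correcting the raw count gives 55 + 2 = 57 true annuli.
A: Mean rate = 5.4 mm / 57 years ≈ 0.095 mm/yr.
B spans 7.8 / 0.095 = 82.11 years ≈ 82 annuli.

82 annuli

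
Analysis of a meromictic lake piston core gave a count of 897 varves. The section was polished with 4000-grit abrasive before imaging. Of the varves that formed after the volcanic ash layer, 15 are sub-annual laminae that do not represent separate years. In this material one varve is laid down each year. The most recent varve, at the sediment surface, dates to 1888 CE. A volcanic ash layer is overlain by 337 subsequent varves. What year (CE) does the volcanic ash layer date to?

1566 CE

There are 337 varves younger than the volcanic ash layer.
337 − 15 false = 322 true varves after the volcanic ash layer.
Counting back 322 years from 1888 CE places the volcanic ash layer in 1888 − 322 = 1566 CE.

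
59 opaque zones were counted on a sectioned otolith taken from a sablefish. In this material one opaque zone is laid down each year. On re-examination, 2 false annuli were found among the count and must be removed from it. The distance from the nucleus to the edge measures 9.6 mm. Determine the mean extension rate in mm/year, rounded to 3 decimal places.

0.168 mm/year

Correcting the raw count gives 59 − 2 = 57 true opaque zones.
Mean rate = 9.6 mm / 57 years ≈ 0.168 mm/year.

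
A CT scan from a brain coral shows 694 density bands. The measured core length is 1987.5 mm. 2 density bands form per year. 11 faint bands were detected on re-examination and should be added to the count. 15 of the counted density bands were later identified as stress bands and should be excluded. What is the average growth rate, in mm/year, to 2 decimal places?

5.76 mm/year

True density band count = 694 − 15 + 11 = 690.
With 2 density bands per year, 690 / 2 = 345 years.
Extension rate ≈ 1987.5 / 345 = 5.76 mm/year.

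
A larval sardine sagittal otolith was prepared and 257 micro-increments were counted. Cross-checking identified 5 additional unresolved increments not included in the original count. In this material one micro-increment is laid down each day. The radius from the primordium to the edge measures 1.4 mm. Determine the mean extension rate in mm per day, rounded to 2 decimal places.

0.01 mm per day

Adjusted count: 257 + 5 = 262 micro-increments.
Extension rate ≈ 1.4 / 262 = 0.01 mm per day.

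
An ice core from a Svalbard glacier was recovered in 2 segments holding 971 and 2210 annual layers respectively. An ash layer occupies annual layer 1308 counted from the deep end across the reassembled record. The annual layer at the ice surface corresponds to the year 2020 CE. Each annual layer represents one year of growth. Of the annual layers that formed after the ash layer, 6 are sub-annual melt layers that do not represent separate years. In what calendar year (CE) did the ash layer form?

153 CE

Total annual layers = 971 + 2210 = 3181.
The ash layer sits at annual layer 1308 from the deep end, so 3181 − 1308 = 1873 annual layers formed after it.
Excluding 6 false annual layers: 1873 − 6 = 1867.
The annual layer at the ice surface is 2020 CE, so the ash layer dates to 2020 − 1867 = 153 CE.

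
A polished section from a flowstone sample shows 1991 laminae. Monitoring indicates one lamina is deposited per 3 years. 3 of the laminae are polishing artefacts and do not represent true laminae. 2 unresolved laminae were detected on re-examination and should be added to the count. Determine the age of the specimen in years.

True lamina count = 1991 − 3 + 2 = 1990.
At 3 years per lamina, 1990 × 3 = 5970 years.

5970 years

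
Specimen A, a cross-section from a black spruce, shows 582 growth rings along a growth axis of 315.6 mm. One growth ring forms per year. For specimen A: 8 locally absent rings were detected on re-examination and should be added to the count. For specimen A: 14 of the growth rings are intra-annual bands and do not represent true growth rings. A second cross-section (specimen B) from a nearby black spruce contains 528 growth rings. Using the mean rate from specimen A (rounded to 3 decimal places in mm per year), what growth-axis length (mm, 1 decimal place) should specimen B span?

Specimen A: after corrections the count is 582 − 14 + 8 = 576 growth rings.
A: Extension rate ≈ 315.6 / 576 = 0.548 mm/yr.
For B, 0.548 mm/year × 528 years = 289.3 mm.

289.3 mm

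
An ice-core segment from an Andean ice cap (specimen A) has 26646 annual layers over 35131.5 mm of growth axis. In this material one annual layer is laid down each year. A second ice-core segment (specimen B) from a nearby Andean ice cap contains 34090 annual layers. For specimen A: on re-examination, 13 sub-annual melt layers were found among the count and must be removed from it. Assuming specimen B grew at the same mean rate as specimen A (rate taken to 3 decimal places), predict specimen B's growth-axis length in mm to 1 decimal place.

44964.7 mm

Specimen A: after corrections the count is 26646 − 13 = 26633 annual layers.
A: Extension rate ≈ 35131.5 / 26633 = 1.319 mm/yr.
Length of B = 1.319 × 34090 = 44964.7 mm.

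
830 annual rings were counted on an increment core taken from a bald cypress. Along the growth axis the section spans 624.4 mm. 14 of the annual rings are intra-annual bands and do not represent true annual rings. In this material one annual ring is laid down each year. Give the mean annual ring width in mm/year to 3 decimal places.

Correcting the raw count gives 830 − 14 = 816 true annual rings.
Mean rate = 624.4 mm / 816 years ≈ 0.765 mm/year.

0.765 mm/year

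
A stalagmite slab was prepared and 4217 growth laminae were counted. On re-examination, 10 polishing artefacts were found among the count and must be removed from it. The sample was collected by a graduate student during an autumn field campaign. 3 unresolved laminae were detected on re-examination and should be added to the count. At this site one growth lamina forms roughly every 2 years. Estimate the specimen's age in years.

8420 years

Correcting the raw count gives 4217 − 10 + 3 = 4210 true growth laminae.
Multiplying by 2 years per growth lamina: 4210 × 2 = 8420 years.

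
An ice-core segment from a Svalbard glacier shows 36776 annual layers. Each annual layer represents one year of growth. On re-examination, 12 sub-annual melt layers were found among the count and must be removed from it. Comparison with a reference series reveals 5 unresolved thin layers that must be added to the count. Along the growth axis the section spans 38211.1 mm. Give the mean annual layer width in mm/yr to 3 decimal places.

True annual layer count = 36776 − 12 + 5 = 36769.
Extension rate ≈ 38211.1 / 36769 = 1.039 mm/yr.

1.039 mm/yr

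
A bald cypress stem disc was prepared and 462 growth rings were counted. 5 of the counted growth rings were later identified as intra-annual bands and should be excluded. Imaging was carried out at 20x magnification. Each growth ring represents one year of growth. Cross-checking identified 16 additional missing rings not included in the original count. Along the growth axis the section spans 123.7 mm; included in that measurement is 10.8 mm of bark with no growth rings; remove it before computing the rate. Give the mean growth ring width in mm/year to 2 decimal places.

Adjusted count: 462 − 5 + 16 = 473 growth rings.
Removing the 10.8 mm offcut leaves 123.7 − 10.8 = 112.9 mm.
Extension rate ≈ 112.9 / 473 = 0.24 mm/year.

0.24 mm/year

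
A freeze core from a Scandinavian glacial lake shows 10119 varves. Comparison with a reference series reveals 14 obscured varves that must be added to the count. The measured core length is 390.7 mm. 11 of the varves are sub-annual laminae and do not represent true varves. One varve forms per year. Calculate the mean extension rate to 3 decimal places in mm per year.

0.039 mm per year

True varve count = 10119 − 11 + 14 = 10122.
Mean rate = 390.7 mm / 10122 years ≈ 0.039 mm per year.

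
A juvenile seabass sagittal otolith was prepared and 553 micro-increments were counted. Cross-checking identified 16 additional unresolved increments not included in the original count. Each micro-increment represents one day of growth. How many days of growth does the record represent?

After corrections the count is 553 + 16 = 569 micro-increments.
At one micro-increment per day, that is 569 days.

569 d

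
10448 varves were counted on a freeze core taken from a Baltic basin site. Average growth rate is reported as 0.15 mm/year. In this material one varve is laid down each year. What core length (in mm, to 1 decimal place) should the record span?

1567.2 mm

10448 years of growth are recorded.
10448 years at 0.15 mm/year gives 0.15 × 10448 = 1567.2 mm.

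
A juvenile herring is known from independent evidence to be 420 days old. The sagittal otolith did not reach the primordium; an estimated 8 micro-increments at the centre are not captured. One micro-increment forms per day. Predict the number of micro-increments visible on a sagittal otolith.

One micro-increment per day gives 420 micro-increments over 420 days.
Subtracting the 8 micro-increments not captured gives 420 − 8 = 412 micro-increments in the record.

412 micro-increments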